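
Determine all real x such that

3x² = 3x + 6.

x = -1 or x = 2

Bring every term to one side: 3x² - 3x - 6 = 0.
Factor: 3(x + 1)(x - 2) = 0.
So x = -1 or x = 2.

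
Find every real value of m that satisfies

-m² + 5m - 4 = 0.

m = 1 or m = 4

Factor: -1(m - 4)(m - 1) = 0.
So m = 4 or m = 1.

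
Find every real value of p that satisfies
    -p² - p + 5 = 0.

p = -2.7913 or p = 1.7913

Discriminant: (-1)² − 4·(-1)·5 = 21.
Quadratic formula: p = (1 ± √21) / (-2).
So p = -√(21)/2 - 1/2 ≈ -2.7913 or p = -1/2 + √(21)/2 ≈ 1.7913.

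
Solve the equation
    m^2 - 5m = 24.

Bring every term to one side: m^2 - 5m - 24 = 0.
Factor: (m - 8)(m + 3) = 0.
So m = 8 or m = -3.

m = -3 or m = 8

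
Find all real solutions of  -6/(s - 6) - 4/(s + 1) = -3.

s = 0 or s = 8.3333

Multiply both sides by (s - 6)(s + 1):
-6(s + 1) - 4(s - 6) = -3(s - 6)(s + 1).
Expand and collect terms: -3s² + 25s = 0.
Factor or apply the quadratic formula: s = 0 or s = 8.3333.
Neither value makes a denominator zero (s ≠ 6, s ≠ -1), so both are valid.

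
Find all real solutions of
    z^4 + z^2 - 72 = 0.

z = -2.8284 or z = 2.8284

Let u = z^2. The equation becomes u^2 + u - 72 = 0.
Factor: (u + 9)(u - 8) = 0, so u = -9 or u = 8.
z^2 = -9 < 0 has no real solution.
z^2 = 8 gives z = +/-2*sqrt(2) ~= +/-2.8284.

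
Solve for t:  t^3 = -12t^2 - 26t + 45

Rearrange: t^3 + 12t^2 + 26t - 45 = 0.
Possible rational roots are divisors of -45. Testing t = -5 gives 0, so (t + 5) is a factor.
Divide: t^3 + 12t^2 + 26t - 45 = (t + 5)(t^2 + 7t - 9).
Apply the quadratic formula to t^2 + 7t - 9 = 0: t = (-7 +/- sqrt(85))/2, i.e. t ~= 1.1098 or t ~= -8.1098.

t = -8.1098 or t = -5 or t = 1.1098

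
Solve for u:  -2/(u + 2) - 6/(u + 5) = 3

u = -7.2885 or u = -2.3782

Multiply both sides by (u + 2)(u + 5):
-2(u + 5) - 6(u + 2) = 3(u + 2)(u + 5).
Expand and collect terms: 3u² + 29u + 52 = 0.
By the quadratic formula, u = (-29 ± √217) / 6, so u ≈ -2.3782 or u ≈ -7.2885.
Neither value makes a denominator zero (u ≠ -2, u ≠ -5), so both are valid.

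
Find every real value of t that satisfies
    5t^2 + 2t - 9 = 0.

Discriminant: (2)^2 - 4*5*(-9) = 184.
Quadratic formula: t = (-2 +/- sqrt(184)) / 10.
So t = -1/5 + sqrt(46)/5 ~= 1.1565 or t = -sqrt(46)/5 - 1/5 ~= -1.5565.

t = -1.5565 or t = 1.1565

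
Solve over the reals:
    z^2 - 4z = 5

Bring every term to one side: z^2 - 4z - 5 = 0.
Factor: (z - 5)(z + 1) = 0.
So z = 5 or z = -1.

z = -1 or z = 5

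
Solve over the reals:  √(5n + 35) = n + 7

n = -7 or n = -2

Square both sides: 5n + 35 = (n + 7)².
Expand and rearrange: n² + 9n + 14 = 0.
Solving gives n = -2 or n = -7.
Check each candidate in the original equation:
  n = -2: √(25) = 5, while n + 7 = 5 — valid.
  n = -7: √(0) = 0, while n + 7 = 0 — valid.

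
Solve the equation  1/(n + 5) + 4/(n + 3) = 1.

n = -4.7016 or n = 1.7016

Multiply both sides by (n + 5)(n + 3):
(n + 3) + 4(n + 5) = (n + 5)(n + 3).
Expand and collect terms: n^2 + 3n - 8 = 0.
By the quadratic formula, n = (-3 +/- sqrt(41)) / 2, so n ~= 1.7016 or n ~= -4.7016.
Neither value makes a denominator zero (n != -5, n != -3), so both are valid.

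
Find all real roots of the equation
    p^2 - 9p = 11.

p = -1.0902 or p = 10.0902

Rearrange to standard form: p^2 - 9p - 11 = 0.
Discriminant: (-9)^2 - 4*1*(-11) = 125.
Quadratic formula: p = (9 +/- sqrt(125)) / 2.
So p = 9/2 + 5*sqrt(5)/2 ~= 10.0902 or p = 9/2 - 5*sqrt(5)/2 ~= -1.0902.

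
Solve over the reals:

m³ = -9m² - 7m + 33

m = -7.4721 or m = -3 or m = 1.4721

Rearrange: m³ + 9m² + 7m - 33 = 0.
Possible rational roots are divisors of -33. Testing m = -3 gives 0, so (m + 3) is a factor.
Divide: m³ + 9m² + 7m - 33 = (m + 3)(m² + 6m - 11).
Apply the quadratic formula to m² + 6m - 11 = 0: m = (-6 ± √80)/2, i.e. m ≈ 1.4721 or m ≈ -7.4721.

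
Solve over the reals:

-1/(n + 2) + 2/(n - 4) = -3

Multiply both sides by (n + 2)(n - 4):
-(n - 4) + 2(n + 2) = -3(n + 2)(n - 4).
Expand and collect terms: -3n² + 5n + 16 = 0.
By the quadratic formula, n = (-5 ± √217) / -6, so n ≈ -1.6218 or n ≈ 3.2885.
Neither value makes a denominator zero (n ≠ -2, n ≠ 4), so both are valid.

n = -1.6218 or n = 3.2885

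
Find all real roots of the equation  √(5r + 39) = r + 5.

r = 2

Square both sides: 5r + 39 = (r + 5)².
Expand and rearrange: r² + 5r - 14 = 0.
Solving gives r = 2 or r = -7.
Check each candidate in the original equation:
  r = 2: √(49) = 7, while r + 5 = 7 — valid.
  r = -7: √(4) = 2, while r + 5 = -2 — extraneous.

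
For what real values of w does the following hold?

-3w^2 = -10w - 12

Rearrange to standard form: -3w^2 + 10w + 12 = 0.
Discriminant: (10)^2 - 4*(-3)*12 = 244.
Quadratic formula: w = (-10 +/- sqrt(244)) / (-6).
So w = 5/3 - sqrt(61)/3 ~= -0.9367 or w = 5/3 + sqrt(61)/3 ~= 4.2701.

w = -0.9367 or w = 4.2701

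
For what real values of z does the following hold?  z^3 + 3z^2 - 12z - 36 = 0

Possible rational roots are divisors of -36. Testing z = -3 gives 0, so (z + 3) is a factor.
Divide: z^3 + 3z^2 - 12z - 36 = (z + 3)(z^2 - 12).
Apply the quadratic formula to z^2 - 12 = 0: z = (0 +/- sqrt(48))/2, i.e. z ~= 3.4641 or z ~= -3.4641.

z = -3.4641 or z = -3 or z = 3.4641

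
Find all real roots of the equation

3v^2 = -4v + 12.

Rearrange to standard form: 3v^2 + 4v - 12 = 0.
Discriminant: (4)^2 - 4*3*(-12) = 160.
Quadratic formula: v = (-4 +/- sqrt(160)) / 6.
So v = -2/3 + 2*sqrt(10)/3 ~= 1.4415 or v = -2*sqrt(10)/3 - 2/3 ~= -2.7749.

v = -2.7749 or v = 1.4415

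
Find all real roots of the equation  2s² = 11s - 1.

Rearrange to standard form: 2s² - 11s + 1 = 0.
Discriminant: (-11)² − 4·2·1 = 113.
Quadratic formula: s = (11 ± √113) / 4.
So s = √(113)/4 + 11/4 ≈ 5.4075 or s = 11/4 - √(113)/4 ≈ 0.0925.

s = 0.0925 or s = 5.4075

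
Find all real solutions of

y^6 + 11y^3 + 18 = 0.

y = -2.0801 or y = -1.2599

Let u = y^3. The equation becomes u^2 + 11u + 18 = 0.
Factor: (u + 9)(u + 2) = 0, so u = -9 or u = -2.
y^3 = -9 gives y = -(9)^(1/3) ~= -2.0801.
y^3 = -2 gives y = -(2)^(1/3) ~= -1.2599.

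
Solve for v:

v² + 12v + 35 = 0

Factor: (v + 5)(v + 7) = 0.
So v = -5 or v = -7.

v = -7 or v = -5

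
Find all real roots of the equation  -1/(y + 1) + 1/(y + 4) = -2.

y = -4.4365 or y = -0.5635

Multiply both sides by (y + 1)(y + 4):
-(y + 4) + (y + 1) = -2(y + 1)(y + 4).
Expand and collect terms: -2y² - 10y - 5 = 0.
By the quadratic formula, y = (10 ± √60) / -4, so y ≈ -4.4365 or y ≈ -0.5635.
Neither value makes a denominator zero (y ≠ -1, y ≠ -4), so both are valid.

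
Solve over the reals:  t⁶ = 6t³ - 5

t = 1 or t = 1.71

Let u = t³. The equation becomes u² - 6u + 5 = 0.
Factor: (u - 1)(u - 5) = 0, so u = 1 or u = 5.
t³ = 1 gives t = 1.
t³ = 5 gives t = ∛(5) ≈ 1.71.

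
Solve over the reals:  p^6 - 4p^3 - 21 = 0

p = -1.4422 or p = 1.9129

Let u = p^3. The equation becomes u^2 - 4u - 21 = 0.
Factor: (u + 3)(u - 7) = 0, so u = -3 or u = 7.
p^3 = -3 gives p = -(3)^(1/3) ~= -1.4422.
p^3 = 7 gives p = (7)^(1/3) ~= 1.9129.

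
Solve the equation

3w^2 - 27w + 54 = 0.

Factor: 3(w - 6)(w - 3) = 0.
So w = 6 or w = 3.

w = 3 or w = 6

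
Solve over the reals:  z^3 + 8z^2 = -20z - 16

Rearrange: z^3 + 8z^2 + 20z + 16 = 0.
Possible rational roots are divisors of 16. Testing z = -4 gives 0, so (z + 4) is a factor.
Divide: z^3 + 8z^2 + 20z + 16 = (z + 4)(z^2 + 4z + 4).
The quadratic has the repeated root z = -2.

z = -4 or z = -2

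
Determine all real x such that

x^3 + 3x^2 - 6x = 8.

Rearrange: x^3 + 3x^2 - 6x - 8 = 0.
Possible rational roots are divisors of -8. Testing x = 2 gives 0, so (x - 2) is a factor.
Divide: x^3 + 3x^2 - 6x - 8 = (x - 2)(x^2 + 5x + 4).
Factor the quadratic: x = -1 or x = -4.

x = -4 or x = -1 or x = 2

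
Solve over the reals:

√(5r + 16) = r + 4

Square both sides: 5r + 16 = (r + 4)².
Expand and rearrange: r² + 3r = 0.
Solving gives r = 0 or r = -3.
Check each candidate in the original equation:
  r = 0: √(16) = 4, while r + 4 = 4 — valid.
  r = -3: √(1) = 1, while r + 4 = 1 — valid.

r = -3 or r = 0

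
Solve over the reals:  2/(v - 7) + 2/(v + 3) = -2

Multiply both sides by (v - 7)(v + 3):
2(v + 3) + 2(v - 7) = -2(v - 7)(v + 3).
Expand and collect terms: -2v² + 4v + 50 = 0.
By the quadratic formula, v = (-4 ± √416) / -4, so v ≈ -4.099 or v ≈ 6.099.
Neither value makes a denominator zero (v ≠ 7, v ≠ -3), so both are valid.

v = -4.099 or v = 6.099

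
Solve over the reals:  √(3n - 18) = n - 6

Square both sides: 3n - 18 = (n - 6)².
Expand and rearrange: n² - 15n + 54 = 0.
Solving gives n = 9 or n = 6.
Check each candidate in the original equation:
  n = 9: √(9) = 3, while n - 6 = 3 — valid.
  n = 6: √(0) = 0, while n - 6 = 0 — valid.

n = 6 or n = 9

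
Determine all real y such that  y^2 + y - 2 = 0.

y = -2 or y = 1

Factor: (y - 1)(y + 2) = 0.
So y = 1 or y = -2.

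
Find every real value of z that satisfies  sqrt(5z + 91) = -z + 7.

z = -2

Square both sides: 5z + 91 = (-z + 7)^2.
Expand and rearrange: z^2 - 19z - 42 = 0.
Solving gives z = 21 or z = -2.
Check each candidate in the original equation:
  z = 21: sqrt(196) = 14, while -z + 7 = -14 — extraneous.
  z = -2: sqrt(81) = 9, while -z + 7 = 9 — valid.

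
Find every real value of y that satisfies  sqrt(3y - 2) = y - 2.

Square both sides: 3y - 2 = (y - 2)^2.
Expand and rearrange: y^2 - 7y + 6 = 0.
Solving gives y = 6 or y = 1.
Check each candidate in the original equation:
  y = 6: sqrt(16) = 4, while y - 2 = 4 — valid.
  y = 1: sqrt(1) = 1, while y - 2 = -1 — extraneous.

y = 6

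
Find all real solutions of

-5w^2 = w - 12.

w = -1.6524 or w = 1.4524

Rearrange to standard form: -5w^2 - w + 12 = 0.
Discriminant: (-1)^2 - 4*(-5)*12 = 241.
Quadratic formula: w = (1 +/- sqrt(241)) / (-10).
So w = -sqrt(241)/10 - 1/10 ~= -1.6524 or w = -1/10 + sqrt(241)/10 ~= 1.4524.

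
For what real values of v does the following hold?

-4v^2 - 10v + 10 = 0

v = -3.2656 or v = 0.7656

Discriminant: (-10)^2 - 4*(-4)*10 = 260.
Quadratic formula: v = (10 +/- sqrt(260)) / (-8).
So v = -sqrt(65)/4 - 5/4 ~= -3.2656 or v = -5/4 + sqrt(65)/4 ~= 0.7656.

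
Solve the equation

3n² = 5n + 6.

n = -0.8081 or n = 2.4748

Rearrange to standard form: 3n² - 5n - 6 = 0.
Discriminant: (-5)² − 4·3·(-6) = 97.
Quadratic formula: n = (5 ± √97) / 6.
So n = 5/6 + √(97)/6 ≈ 2.4748 or n = 5/6 - √(97)/6 ≈ -0.8081.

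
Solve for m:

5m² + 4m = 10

m = -1.8697 or m = 1.0697

Rearrange to standard form: 5m² + 4m - 10 = 0.
Discriminant: (4)² − 4·5·(-10) = 216.
Quadratic formula: m = (-4 ± √216) / 10.
So m = -2/5 + 3·√(6)/5 ≈ 1.0697 or m = -3·√(6)/5 - 2/5 ≈ -1.8697.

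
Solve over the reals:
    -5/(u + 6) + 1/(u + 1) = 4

Multiply both sides by (u + 6)(u + 1):
-5(u + 1) + (u + 6) = 4(u + 6)(u + 1).
Expand and collect terms: 4u² + 32u + 23 = 0.
By the quadratic formula, u = (-32 ± √656) / 8, so u ≈ -0.7984 or u ≈ -7.2016.
Neither value makes a denominator zero (u ≠ -6, u ≠ -1), so both are valid.

u = -7.2016 or u = -0.7984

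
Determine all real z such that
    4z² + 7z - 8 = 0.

Discriminant: (7)² − 4·4·(-8) = 177.
Quadratic formula: z = (-7 ± √177) / 8.
So z = -7/8 + √(177)/8 ≈ 0.788 or z = -√(177)/8 - 7/8 ≈ -2.538.

z = -2.538 or z = 0.788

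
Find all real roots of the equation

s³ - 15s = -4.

Rearrange: s³ - 15s + 4 = 0.
Possible rational roots are divisors of 4. Testing s = -4 gives 0, so (s + 4) is a factor.
Divide: s³ - 15s + 4 = (s + 4)(s² - 4s + 1).
Apply the quadratic formula to s² - 4s + 1 = 0: s = (4 ± √12)/2, i.e. s ≈ 3.7321 or s ≈ 0.2679.

s = -4 or s = 0.2679 or s = 3.7321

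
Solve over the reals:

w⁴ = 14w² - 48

w = -2.8284 or w = -2.4495 or w = 2.4495 or w = 2.8284

Let u = w². The equation becomes u² - 14u + 48 = 0.
Factor: (u - 6)(u - 8) = 0, so u = 6 or u = 8.
w² = 6 gives w = ±√(6) ≈ ±2.4495.
w² = 8 gives w = ±2·√(2) ≈ ±2.8284.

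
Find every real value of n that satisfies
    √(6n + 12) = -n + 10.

n = 4

Square both sides: 6n + 12 = (-n + 10)².
Expand and rearrange: n² - 26n + 88 = 0.
Solving gives n = 22 or n = 4.
Check each candidate in the original equation:
  n = 22: √(144) = 12, while -n + 10 = -12 — extraneous.
  n = 4: √(36) = 6, while -n + 10 = 6 — valid.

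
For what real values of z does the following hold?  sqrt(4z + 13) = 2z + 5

Square both sides: 4z + 13 = (2z + 5)^2.
Expand and rearrange: 4z^2 + 16z + 12 = 0.
Solving gives z = -1 or z = -3.
Check each candidate in the original equation:
  z = -1: sqrt(9) = 3, while 2z + 5 = 3 — valid.
  z = -3: sqrt(1) = 1, while 2z + 5 = -1 — extraneous.

z = -1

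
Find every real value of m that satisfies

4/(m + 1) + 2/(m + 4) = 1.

Multiply both sides by (m + 1)(m + 4):
4(m + 4) + 2(m + 1) = (m + 1)(m + 4).
Expand and collect terms: m^2 - m - 14 = 0.
By the quadratic formula, m = (1 +/- sqrt(57)) / 2, so m ~= 4.2749 or m ~= -3.2749.
Neither value makes a denominator zero (m != -1, m != -4), so both are valid.

m = -3.2749 or m = 4.2749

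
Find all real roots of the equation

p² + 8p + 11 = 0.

p = -6.2361 or p = -1.7639

Discriminant: (8)² − 4·1·11 = 20.
Quadratic formula: p = (-8 ± √20) / 2.
So p = -4 + √(5) ≈ -1.7639 or p = -4 - √(5) ≈ -6.2361.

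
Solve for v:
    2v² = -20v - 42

v = -7 or v = -3

Bring every term to one side: 2v² + 20v + 42 = 0.
Factor: 2(v + 7)(v + 3) = 0.
So v = -7 or v = -3.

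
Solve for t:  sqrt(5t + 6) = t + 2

Square both sides: 5t + 6 = (t + 2)^2.
Expand and rearrange: t^2 - t - 2 = 0.
Solving gives t = 2 or t = -1.
Check each candidate in the original equation:
  t = 2: sqrt(16) = 4, while t + 2 = 4 — valid.
  t = -1: sqrt(1) = 1, while t + 2 = 1 — valid.

t = -1 or t = 2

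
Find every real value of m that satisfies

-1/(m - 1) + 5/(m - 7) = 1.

m = 0.4322 or m = 11.5678

Multiply both sides by (m - 1)(m - 7):
-(m - 7) + 5(m - 1) = (m - 1)(m - 7).
Expand and collect terms: m² - 12m + 5 = 0.
By the quadratic formula, m = (12 ± √124) / 2, so m ≈ 11.5678 or m ≈ 0.4322.
Neither value makes a denominator zero (m ≠ 1, m ≠ 7), so both are valid.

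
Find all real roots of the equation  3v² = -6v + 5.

v = -2.633 or v = 0.633

Rearrange to standard form: 3v² + 6v - 5 = 0.
Discriminant: (6)² − 4·3·(-5) = 96.
Quadratic formula: v = (-6 ± √96) / 6.
So v = -1 + 2·√(6)/3 ≈ 0.633 or v = -2·√(6)/3 - 1 ≈ -2.633.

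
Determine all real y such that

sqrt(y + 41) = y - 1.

Square both sides: y + 41 = (y - 1)^2.
Expand and rearrange: y^2 - 3y - 40 = 0.
Solving gives y = 8 or y = -5.
Check each candidate in the original equation:
  y = 8: sqrt(49) = 7, while y - 1 = 7 — valid.
  y = -5: sqrt(36) = 6, while y - 1 = -6 — extraneous.

y = 8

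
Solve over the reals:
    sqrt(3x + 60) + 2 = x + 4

x = 7

Isolate the radical: sqrt(3x + 60) = x + 2.
Square both sides: 3x + 60 = (x + 2)^2.
Expand and rearrange: x^2 + x - 56 = 0.
Solving gives x = 7 or x = -8.
Check each candidate in the original equation:
  x = 7: sqrt(81) = 9, while x + 2 = 9 — valid.
  x = -8: sqrt(36) = 6, while x + 2 = -6 — extraneous.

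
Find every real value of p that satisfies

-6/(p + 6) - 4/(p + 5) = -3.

Multiply both sides by (p + 6)(p + 5):
-6(p + 5) - 4(p + 6) = -3(p + 6)(p + 5).
Expand and collect terms: -3p² - 23p - 36 = 0.
By the quadratic formula, p = (23 ± √97) / -6, so p ≈ -5.4748 or p ≈ -2.1919.
Neither value makes a denominator zero (p ≠ -6, p ≠ -5), so both are valid.

p = -5.4748 or p = -2.1919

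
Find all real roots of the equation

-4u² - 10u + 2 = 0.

Discriminant: (-10)² − 4·(-4)·2 = 132.
Quadratic formula: u = (10 ± √132) / (-8).
So u = -√(33)/4 - 5/4 ≈ -2.6861 or u = -5/4 + √(33)/4 ≈ 0.1861.

u = -2.6861 or u = 0.1861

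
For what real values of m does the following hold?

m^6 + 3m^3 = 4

Let u = m^3. The equation becomes u^2 + 3u - 4 = 0.
Factor: (u - 1)(u + 4) = 0, so u = 1 or u = -4.
m^3 = 1 gives m = 1.
m^3 = -4 gives m = -(4)^(1/3) ~= -1.5874.

m = -1.5874 or m = 1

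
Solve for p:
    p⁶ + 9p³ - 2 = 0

p = -2.0967 or p = 0.6009

Let u = p³. The equation becomes u² + 9u - 2 = 0.
By the quadratic formula, u = -9/2 + √(89)/2 or u = -√(89)/2 - 9/2.
p³ = -9/2 + √(89)/2 gives p = ∛(-9/2 + √(89)/2) ≈ 0.6009.
p³ = -√(89)/2 - 9/2 gives p = -∛(9/2 + √(89)/2) ≈ -2.0967.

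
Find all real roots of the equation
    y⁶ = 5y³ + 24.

Let u = y³. The equation becomes u² - 5u - 24 = 0.
Factor: (u + 3)(u - 8) = 0, so u = -3 or u = 8.
y³ = -3 gives y = -∛(3) ≈ -1.4422.
y³ = 8 gives y = 2.

y = -1.4422 or y = 2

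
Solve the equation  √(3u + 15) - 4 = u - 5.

Isolate the radical: √(3u + 15) = u - 1.
Square both sides: 3u + 15 = (u - 1)².
Expand and rearrange: u² - 5u - 14 = 0.
Solving gives u = 7 or u = -2.
Check each candidate in the original equation:
  u = 7: √(36) = 6, while u - 1 = 6 — valid.
  u = -2: √(9) = 3, while u - 1 = -3 — extraneous.

u = 7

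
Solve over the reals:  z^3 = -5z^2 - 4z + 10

z = 1

Rearrange: z^3 + 5z^2 + 4z - 10 = 0.
Possible rational roots are divisors of -10. Testing z = 1 gives 0, so (z - 1) is a factor.
Divide: z^3 + 5z^2 + 4z - 10 = (z - 1)(z^2 + 6z + 10).
The quadratic z^2 + 6z + 10 has discriminant -4 < 0, so no further real roots.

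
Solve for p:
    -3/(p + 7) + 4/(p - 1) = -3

p = -5.754 or p = -0.5793

Multiply both sides by (p + 7)(p - 1):
-3(p - 1) + 4(p + 7) = -3(p + 7)(p - 1).
Expand and collect terms: -3p^2 - 19p - 10 = 0.
By the quadratic formula, p = (19 +/- sqrt(241)) / -6, so p ~= -5.754 or p ~= -0.5793.
Neither value makes a denominator zero (p != -7, p != 1), so both are valid.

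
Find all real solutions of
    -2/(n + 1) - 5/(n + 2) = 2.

n = -5.2656 or n = -1.2344

Multiply both sides by (n + 1)(n + 2):
-2(n + 2) - 5(n + 1) = 2(n + 1)(n + 2).
Expand and collect terms: 2n² + 13n + 13 = 0.
By the quadratic formula, n = (-13 ± √65) / 4, so n ≈ -1.2344 or n ≈ -5.2656.
Neither value makes a denominator zero (n ≠ -1, n ≠ -2), so both are valid.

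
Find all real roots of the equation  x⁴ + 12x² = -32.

Let u = x². The equation becomes u² + 12u + 32 = 0.
Factor: (u + 4)(u + 8) = 0, so u = -4 or u = -8.
x² = -4 < 0 has no real solution.
x² = -8 < 0 has no real solution.

No real solutions.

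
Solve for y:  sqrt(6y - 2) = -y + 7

y = 3

Square both sides: 6y - 2 = (-y + 7)^2.
Expand and rearrange: y^2 - 20y + 51 = 0.
Solving gives y = 17 or y = 3.
Check each candidate in the original equation:
  y = 17: sqrt(100) = 10, while -y + 7 = -10 — extraneous.
  y = 3: sqrt(16) = 4, while -y + 7 = 4 — valid.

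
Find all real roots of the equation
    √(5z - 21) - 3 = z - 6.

Isolate the radical: √(5z - 21) = z - 3.
Square both sides: 5z - 21 = (z - 3)².
Expand and rearrange: z² - 11z + 30 = 0.
Solving gives z = 6 or z = 5.
Check each candidate in the original equation:
  z = 6: √(9) = 3, while z - 3 = 3 — valid.
  z = 5: √(4) = 2, while z - 3 = 2 — valid.

z = 5 or z = 6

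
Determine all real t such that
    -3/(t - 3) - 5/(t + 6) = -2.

Multiply both sides by (t - 3)(t + 6):
-3(t + 6) - 5(t - 3) = -2(t - 3)(t + 6).
Expand and collect terms: -2t² + 2t + 39 = 0.
By the quadratic formula, t = (-2 ± √316) / -4, so t ≈ -3.9441 or t ≈ 4.9441.
Neither value makes a denominator zero (t ≠ 3, t ≠ -6), so both are valid.

t = -3.9441 or t = 4.9441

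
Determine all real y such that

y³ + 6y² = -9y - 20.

Rearrange: y³ + 6y² + 9y + 20 = 0.
Possible rational roots are divisors of 20. Testing y = -5 gives 0, so (y + 5) is a factor.
Divide: y³ + 6y² + 9y + 20 = (y + 5)(y² + y + 4).
The quadratic y² + y + 4 has discriminant -15 < 0, so no further real roots.

y = -5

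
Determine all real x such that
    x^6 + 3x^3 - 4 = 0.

Let u = x^3. The equation becomes u^2 + 3u - 4 = 0.
Factor: (u - 1)(u + 4) = 0, so u = 1 or u = -4.
x^3 = 1 gives x = 1.
x^3 = -4 gives x = -(4)^(1/3) ~= -1.5874.

x = -1.5874 or x = 1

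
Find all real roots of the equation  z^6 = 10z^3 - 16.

z = 1.2599 or z = 2

Let u = z^3. The equation becomes u^2 - 10u + 16 = 0.
Factor: (u - 8)(u - 2) = 0, so u = 8 or u = 2.
z^3 = 8 gives z = 2.
z^3 = 2 gives z = (2)^(1/3) ~= 1.2599.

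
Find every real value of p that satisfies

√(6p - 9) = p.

Square both sides: 6p - 9 = (p)².
Expand and rearrange: p² - 6p + 9 = 0.
This gives the repeated root p = 3.
Check in the original equation:
  p = 3: √(9) = 3, while p = 3 — valid.

p = 3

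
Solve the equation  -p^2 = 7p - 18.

Bring every term to one side: -p^2 - 7p + 18 = 0.
Factor: -1(p - 2)(p + 9) = 0.
So p = 2 or p = -9.

p = -9 or p = 2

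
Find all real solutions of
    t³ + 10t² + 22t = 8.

Rearrange: t³ + 10t² + 22t - 8 = 0.
Possible rational roots are divisors of -8. Testing t = -4 gives 0, so (t + 4) is a factor.
Divide: t³ + 10t² + 22t - 8 = (t + 4)(t² + 6t - 2).
Apply the quadratic formula to t² + 6t - 2 = 0: t = (-6 ± √44)/2, i.e. t ≈ 0.3166 or t ≈ -6.3166.

t = -6.3166 or t = -4 or t = 0.3166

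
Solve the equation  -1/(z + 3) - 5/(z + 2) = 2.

z = -5.2247 or z = -2.7753

Multiply both sides by (z + 3)(z + 2):
-(z + 2) - 5(z + 3) = 2(z + 3)(z + 2).
Expand and collect terms: 2z^2 + 16z + 29 = 0.
By the quadratic formula, z = (-16 +/- sqrt(24)) / 4, so z ~= -2.7753 or z ~= -5.2247.
Neither value makes a denominator zero (z != -3, z != -2), so both are valid.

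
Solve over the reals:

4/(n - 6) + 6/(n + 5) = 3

Multiply both sides by (n - 6)(n + 5):
4(n + 5) + 6(n - 6) = 3(n - 6)(n + 5).
Expand and collect terms: 3n² - 13n - 74 = 0.
By the quadratic formula, n = (13 ± √1057) / 6, so n ≈ 7.5853 or n ≈ -3.2519.
Neither value makes a denominator zero (n ≠ 6, n ≠ -5), so both are valid.

n = -3.2519 or n = 7.5853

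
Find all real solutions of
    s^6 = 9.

s = -1.4422 or s = 1.4422

Let u = s^3. The equation becomes u^2 - 9 = 0.
Factor: (u - 3)(u + 3) = 0, so u = 3 or u = -3.
s^3 = 3 gives s = (3)^(1/3) ~= 1.4422.
s^3 = -3 gives s = -(3)^(1/3) ~= -1.4422.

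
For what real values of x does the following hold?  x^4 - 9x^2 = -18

x = -2.4495 or x = -1.7321 or x = 1.7321 or x = 2.4495

Let u = x^2. The equation becomes u^2 - 9u + 18 = 0.
Factor: (u - 6)(u - 3) = 0, so u = 6 or u = 3.
x^2 = 6 gives x = +/-sqrt(6) ~= +/-2.4495.
x^2 = 3 gives x = +/-sqrt(3) ~= +/-1.7321.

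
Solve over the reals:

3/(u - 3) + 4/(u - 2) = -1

Multiply both sides by (u - 3)(u - 2):
3(u - 2) + 4(u - 3) = -(u - 3)(u - 2).
Expand and collect terms: -u² - 2u + 12 = 0.
By the quadratic formula, u = (2 ± √52) / -2, so u ≈ -4.6056 or u ≈ 2.6056.
Neither value makes a denominator zero (u ≠ 3, u ≠ 2), so both are valid.

u = -4.6056 or u = 2.6056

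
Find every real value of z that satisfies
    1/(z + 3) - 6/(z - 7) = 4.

Multiply both sides by (z + 3)(z - 7):
(z - 7) - 6(z + 3) = 4(z + 3)(z - 7).
Expand and collect terms: 4z^2 - 11z - 59 = 0.
By the quadratic formula, z = (11 +/- sqrt(1065)) / 8, so z ~= 5.4543 or z ~= -2.7043.
Neither value makes a denominator zero (z != -3, z != 7), so both are valid.

z = -2.7043 or z = 5.4543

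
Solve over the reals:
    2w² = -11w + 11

w = -6.3642 or w = 0.8642

Rearrange to standard form: 2w² + 11w - 11 = 0.
Discriminant: (11)² − 4·2·(-11) = 209.
Quadratic formula: w = (-11 ± √209) / 4.
So w = -11/4 + √(209)/4 ≈ 0.8642 or w = -√(209)/4 - 11/4 ≈ -6.3642.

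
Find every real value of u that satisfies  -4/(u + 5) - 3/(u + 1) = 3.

Multiply both sides by (u + 5)(u + 1):
-4(u + 1) - 3(u + 5) = 3(u + 5)(u + 1).
Expand and collect terms: 3u² + 25u + 34 = 0.
By the quadratic formula, u = (-25 ± √217) / 6, so u ≈ -1.7115 or u ≈ -6.6218.
Neither value makes a denominator zero (u ≠ -5, u ≠ -1), so both are valid.

u = -6.6218 or u = -1.7115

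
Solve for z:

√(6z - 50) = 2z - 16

Square both sides: 6z - 50 = (2z - 16)².
Expand and rearrange: 4z² - 70z + 306 = 0.
Solving gives z = 9 or z = 8.5.
Check each candidate in the original equation:
  z = 9: √(4) = 2, while 2z - 16 = 2 — valid.
  z = 8.5: √(1) = 1, while 2z - 16 = 1 — valid.

z = 8.5 or z = 9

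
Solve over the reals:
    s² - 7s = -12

s = 3 or s = 4

Bring every term to one side: s² - 7s + 12 = 0.
Factor: (s - 4)(s - 3) = 0.
So s = 4 or s = 3.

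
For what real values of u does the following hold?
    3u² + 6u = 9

u = -3 or u = 1

Bring every term to one side: 3u² + 6u - 9 = 0.
Factor: 3(u + 3)(u - 1) = 0.
So u = -3 or u = 1.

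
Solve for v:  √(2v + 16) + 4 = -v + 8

v = 0

Isolate the radical: √(2v + 16) = -v + 4.
Square both sides: 2v + 16 = (-v + 4)².
Expand and rearrange: v² - 10v = 0.
Solving gives v = 10 or v = 0.
Check each candidate in the original equation:
  v = 10: √(36) = 6, while -v + 4 = -6 — extraneous.
  v = 0: √(16) = 4, while -v + 4 = 4 — valid.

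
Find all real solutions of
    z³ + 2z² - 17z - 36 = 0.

Possible rational roots are divisors of -36. Testing z = -4 gives 0, so (z + 4) is a factor.
Divide: z³ + 2z² - 17z - 36 = (z + 4)(z² - 2z - 9).
Apply the quadratic formula to z² - 2z - 9 = 0: z = (2 ± √40)/2, i.e. z ≈ 4.1623 or z ≈ -2.1623.

z = -4 or z = -2.1623 or z = 4.1623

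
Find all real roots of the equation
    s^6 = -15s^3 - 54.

Let u = s^3. The equation becomes u^2 + 15u + 54 = 0.
Factor: (u + 9)(u + 6) = 0, so u = -9 or u = -6.
s^3 = -9 gives s = -(9)^(1/3) ~= -2.0801.
s^3 = -6 gives s = -(6)^(1/3) ~= -1.8171.

s = -2.0801 or s = -1.8171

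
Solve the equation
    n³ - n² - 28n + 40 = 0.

Possible rational roots are divisors of 40. Testing n = 5 gives 0, so (n - 5) is a factor.
Divide: n³ - n² - 28n + 40 = (n - 5)(n² + 4n - 8).
Apply the quadratic formula to n² + 4n - 8 = 0: n = (-4 ± √48)/2, i.e. n ≈ 1.4641 or n ≈ -5.4641.

n = -5.4641 or n = 1.4641 or n = 5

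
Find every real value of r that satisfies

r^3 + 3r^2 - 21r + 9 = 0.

r = -6.4641 or r = 0.4641 or r = 3

Possible rational roots are divisors of 9. Testing r = 3 gives 0, so (r - 3) is a factor.
Divide: r^3 + 3r^2 - 21r + 9 = (r - 3)(r^2 + 6r - 3).
Apply the quadratic formula to r^2 + 6r - 3 = 0: r = (-6 +/- sqrt(48))/2, i.e. r ~= 0.4641 or r ~= -6.4641.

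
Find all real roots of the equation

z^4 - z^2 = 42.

Let u = z^2. The equation becomes u^2 - u - 42 = 0.
Factor: (u - 7)(u + 6) = 0, so u = 7 or u = -6.
z^2 = 7 gives z = +/-sqrt(7) ~= +/-2.6458.
z^2 = -6 < 0 has no real solution.

z = -2.6458 or z = 2.6458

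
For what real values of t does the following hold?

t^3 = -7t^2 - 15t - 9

Rearrange: t^3 + 7t^2 + 15t + 9 = 0.
Possible rational roots are divisors of 9. Testing t = -1 gives 0, so (t + 1) is a factor.
Divide: t^3 + 7t^2 + 15t + 9 = (t + 1)(t^2 + 6t + 9).
The quadratic has the repeated root t = -3.

t = -3 or t = -1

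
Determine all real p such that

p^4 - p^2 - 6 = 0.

p = -1.7321 or p = 1.7321

Let u = p^2. The equation becomes u^2 - u - 6 = 0.
Factor: (u - 3)(u + 2) = 0, so u = 3 or u = -2.
p^2 = 3 gives p = +/-sqrt(3) ~= +/-1.7321.
p^2 = -2 < 0 has no real solution.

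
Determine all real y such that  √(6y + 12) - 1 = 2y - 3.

y = 4

Isolate the radical: √(6y + 12) = 2y - 2.
Square both sides: 6y + 12 = (2y - 2)².
Expand and rearrange: 4y² - 14y - 8 = 0.
Solving gives y = 4 or y = -0.5.
Check each candidate in the original equation:
  y = 4: √(36) = 6, while 2y - 2 = 6 — valid.
  y = -0.5: √(9) = 3, while 2y - 2 = -3 — extraneous.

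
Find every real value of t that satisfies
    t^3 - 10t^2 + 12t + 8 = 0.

t = -0.4721 or t = 2 or t = 8.4721

Possible rational roots are divisors of 8. Testing t = 2 gives 0, so (t - 2) is a factor.
Divide: t^3 - 10t^2 + 12t + 8 = (t - 2)(t^2 - 8t - 4).
Apply the quadratic formula to t^2 - 8t - 4 = 0: t = (8 +/- sqrt(80))/2, i.e. t ~= 8.4721 or t ~= -0.4721.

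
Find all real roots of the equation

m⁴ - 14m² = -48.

m = -2.8284 or m = -2.4495 or m = 2.4495 or m = 2.8284

Let u = m². The equation becomes u² - 14u + 48 = 0.
Factor: (u - 6)(u - 8) = 0, so u = 6 or u = 8.
m² = 6 gives m = ±√(6) ≈ ±2.4495.
m² = 8 gives m = ±2·√(2) ≈ ±2.8284.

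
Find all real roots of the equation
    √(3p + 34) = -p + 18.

Square both sides: 3p + 34 = (-p + 18)².
Expand and rearrange: p² - 39p + 290 = 0.
Solving gives p = 29 or p = 10.
Check each candidate in the original equation:
  p = 29: √(121) = 11, while -p + 18 = -11 — extraneous.
  p = 10: √(64) = 8, while -p + 18 = 8 — valid.

p = 10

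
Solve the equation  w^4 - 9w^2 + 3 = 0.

w = -2.9417 or w = -0.5888 or w = 0.5888 or w = 2.9417

Let u = w^2. The equation becomes u^2 - 9u + 3 = 0.
By the quadratic formula, u = sqrt(69)/2 + 9/2 or u = 9/2 - sqrt(69)/2.
w^2 = sqrt(69)/2 + 9/2 gives w = +/-sqrt(sqrt(69)/2 + 9/2) ~= +/-2.9417.
w^2 = 9/2 - sqrt(69)/2 gives w = +/-sqrt(9/2 - sqrt(69)/2) ~= +/-0.5888.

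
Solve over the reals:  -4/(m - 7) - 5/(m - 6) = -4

Multiply both sides by (m - 7)(m - 6):
-4(m - 6) - 5(m - 7) = -4(m - 7)(m - 6).
Expand and collect terms: -4m^2 + 61m - 227 = 0.
By the quadratic formula, m = (-61 +/- sqrt(89)) / -8, so m ~= 6.4458 or m ~= 8.8042.
Neither value makes a denominator zero (m != 7, m != 6), so both are valid.

m = 6.4458 or m = 8.8042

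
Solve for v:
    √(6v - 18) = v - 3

v = 3 or v = 9

Square both sides: 6v - 18 = (v - 3)².
Expand and rearrange: v² - 12v + 27 = 0.
Solving gives v = 9 or v = 3.
Check each candidate in the original equation:
  v = 9: √(36) = 6, while v - 3 = 6 — valid.
  v = 3: √(0) = 0, while v - 3 = 0 — valid.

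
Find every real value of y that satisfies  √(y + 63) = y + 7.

Square both sides: y + 63 = (y + 7)².
Expand and rearrange: y² + 13y - 14 = 0.
Solving gives y = 1 or y = -14.
Check each candidate in the original equation:
  y = 1: √(64) = 8, while y + 7 = 8 — valid.
  y = -14: √(49) = 7, while y + 7 = -7 — extraneous.

y = 1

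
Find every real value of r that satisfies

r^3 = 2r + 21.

r = 3

Rearrange: r^3 - 2r - 21 = 0.
Possible rational roots are divisors of -21. Testing r = 3 gives 0, so (r - 3) is a factor.
Divide: r^3 - 2r - 21 = (r - 3)(r^2 + 3r + 7).
The quadratic r^2 + 3r + 7 has discriminant -19 < 0, so no further real roots.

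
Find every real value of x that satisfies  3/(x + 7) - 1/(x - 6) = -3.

x = -7.9767 or x = 6.31

Multiply both sides by (x + 7)(x - 6):
3(x - 6) - (x + 7) = -3(x + 7)(x - 6).
Expand and collect terms: -3x^2 - 5x + 151 = 0.
By the quadratic formula, x = (5 +/- sqrt(1837)) / -6, so x ~= -7.9767 or x ~= 6.31.
Neither value makes a denominator zero (x != -7, x != 6), so both are valid.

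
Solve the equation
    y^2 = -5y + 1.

y = -5.1926 or y = 0.1926

Rearrange to standard form: y^2 + 5y - 1 = 0.
Discriminant: (5)^2 - 4*1*(-1) = 29.
Quadratic formula: y = (-5 +/- sqrt(29)) / 2.
So y = -5/2 + sqrt(29)/2 ~= 0.1926 or y = -sqrt(29)/2 - 5/2 ~= -5.1926.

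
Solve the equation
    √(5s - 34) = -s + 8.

Square both sides: 5s - 34 = (-s + 8)².
Expand and rearrange: s² - 21s + 98 = 0.
Solving gives s = 14 or s = 7.
Check each candidate in the original equation:
  s = 14: √(36) = 6, while -s + 8 = -6 — extraneous.
  s = 7: √(1) = 1, while -s + 8 = 1 — valid.

s = 7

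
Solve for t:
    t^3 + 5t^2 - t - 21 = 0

t = -3.8284 or t = -3 or t = 1.8284

Possible rational roots are divisors of -21. Testing t = -3 gives 0, so (t + 3) is a factor.
Divide: t^3 + 5t^2 - t - 21 = (t + 3)(t^2 + 2t - 7).
Apply the quadratic formula to t^2 + 2t - 7 = 0: t = (-2 +/- sqrt(32))/2, i.e. t ~= 1.8284 or t ~= -3.8284.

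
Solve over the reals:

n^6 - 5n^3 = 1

Let u = n^3. The equation becomes u^2 - 5u - 1 = 0.
By the quadratic formula, u = 5/2 + sqrt(29)/2 or u = 5/2 - sqrt(29)/2.
n^3 = 5/2 + sqrt(29)/2 gives n = (5/2 + sqrt(29)/2)^(1/3) ~= 1.7317.
n^3 = 5/2 - sqrt(29)/2 gives n = -(-5/2 + sqrt(29)/2)^(1/3) ~= -0.5775.

n = -0.5775 or n = 1.7317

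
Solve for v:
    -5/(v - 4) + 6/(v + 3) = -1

Multiply both sides by (v - 4)(v + 3):
-5(v + 3) + 6(v - 4) = -(v - 4)(v + 3).
Expand and collect terms: -v^2 + 51 = 0.
By the quadratic formula, v = (0 +/- sqrt(204)) / -2, so v ~= -7.1414 or v ~= 7.1414.
Neither value makes a denominator zero (v != 4, v != -3), so both are valid.

v = -7.1414 or v = 7.1414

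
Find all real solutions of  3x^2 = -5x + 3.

x = -2.135 or x = 0.4684

Rearrange to standard form: 3x^2 + 5x - 3 = 0.
Discriminant: (5)^2 - 4*3*(-3) = 61.
Quadratic formula: x = (-5 +/- sqrt(61)) / 6.
So x = -5/6 + sqrt(61)/6 ~= 0.4684 or x = -sqrt(61)/6 - 5/6 ~= -2.135.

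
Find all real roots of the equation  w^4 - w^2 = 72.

Let u = w^2. The equation becomes u^2 - u - 72 = 0.
Factor: (u - 9)(u + 8) = 0, so u = 9 or u = -8.
w^2 = 9 gives w = +/-3.
w^2 = -8 < 0 has no real solution.

w = -3 or w = 3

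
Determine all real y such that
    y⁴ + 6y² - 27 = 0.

Let u = y². The equation becomes u² + 6u - 27 = 0.
Factor: (u + 9)(u - 3) = 0, so u = -9 or u = 3.
y² = -9 < 0 has no real solution.
y² = 3 gives y = ±√(3) ≈ ±1.7321.

y = -1.7321 or y = 1.7321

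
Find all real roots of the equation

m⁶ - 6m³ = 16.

m = -1.2599 or m = 2

Let u = m³. The equation becomes u² - 6u - 16 = 0.
Factor: (u - 8)(u + 2) = 0, so u = 8 or u = -2.
m³ = 8 gives m = 2.
m³ = -2 gives m = -∛(2) ≈ -1.2599.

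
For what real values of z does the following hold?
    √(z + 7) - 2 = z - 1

Isolate the radical: √(z + 7) = z + 1.
Square both sides: z + 7 = (z + 1)².
Expand and rearrange: z² + z - 6 = 0.
Solving gives z = 2 or z = -3.
Check each candidate in the original equation:
  z = 2: √(9) = 3, while z + 1 = 3 — valid.
  z = -3: √(4) = 2, while z + 1 = -2 — extraneous.

z = 2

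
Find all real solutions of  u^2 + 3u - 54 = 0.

Factor: (u + 9)(u - 6) = 0.
So u = -9 or u = 6.

u = -9 or u = 6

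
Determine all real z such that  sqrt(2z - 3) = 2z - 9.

Square both sides: 2z - 3 = (2z - 9)^2.
Expand and rearrange: 4z^2 - 38z + 84 = 0.
Solving gives z = 6 or z = 3.5.
Check each candidate in the original equation:
  z = 6: sqrt(9) = 3, while 2z - 9 = 3 — valid.
  z = 3.5: sqrt(4) = 2, while 2z - 9 = -2 — extraneous.

z = 6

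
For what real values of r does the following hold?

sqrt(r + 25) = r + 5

r = 0

Square both sides: r + 25 = (r + 5)^2.
Expand and rearrange: r^2 + 9r = 0.
Solving gives r = 0 or r = -9.
Check each candidate in the original equation:
  r = 0: sqrt(25) = 5, while r + 5 = 5 — valid.
  r = -9: sqrt(16) = 4, while r + 5 = -4 — extraneous.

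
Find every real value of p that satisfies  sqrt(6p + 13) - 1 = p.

Isolate the radical: sqrt(6p + 13) = p + 1.
Square both sides: 6p + 13 = (p + 1)^2.
Expand and rearrange: p^2 - 4p - 12 = 0.
Solving gives p = 6 or p = -2.
Check each candidate in the original equation:
  p = 6: sqrt(49) = 7, while p + 1 = 7 — valid.
  p = -2: sqrt(1) = 1, while p + 1 = -1 — extraneous.

p = 6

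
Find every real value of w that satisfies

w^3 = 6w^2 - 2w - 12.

Rearrange: w^3 - 6w^2 + 2w + 12 = 0.
Possible rational roots are divisors of 12. Testing w = 2 gives 0, so (w - 2) is a factor.
Divide: w^3 - 6w^2 + 2w + 12 = (w - 2)(w^2 - 4w - 6).
Apply the quadratic formula to w^2 - 4w - 6 = 0: w = (4 +/- sqrt(40))/2, i.e. w ~= 5.1623 or w ~= -1.1623.

w = -1.1623 or w = 2 or w = 5.1623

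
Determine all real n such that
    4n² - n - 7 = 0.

Discriminant: (-1)² − 4·4·(-7) = 113.
Quadratic formula: n = (1 ± √113) / 8.
So n = 1/8 + √(113)/8 ≈ 1.4538 or n = 1/8 - √(113)/8 ≈ -1.2038.

n = -1.2038 or n = 1.4538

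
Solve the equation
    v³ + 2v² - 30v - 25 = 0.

v = -6.1926 or v = -0.8074 or v = 5

Possible rational roots are divisors of -25. Testing v = 5 gives 0, so (v - 5) is a factor.
Divide: v³ + 2v² - 30v - 25 = (v - 5)(v² + 7v + 5).
Apply the quadratic formula to v² + 7v + 5 = 0: v = (-7 ± √29)/2, i.e. v ≈ -0.8074 or v ≈ -6.1926.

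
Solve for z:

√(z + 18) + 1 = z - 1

z = 7

Isolate the radical: √(z + 18) = z - 2.
Square both sides: z + 18 = (z - 2)².
Expand and rearrange: z² - 5z - 14 = 0.
Solving gives z = 7 or z = -2.
Check each candidate in the original equation:
  z = 7: √(25) = 5, while z - 2 = 5 — valid.
  z = -2: √(16) = 4, while z - 2 = -4 — extraneous.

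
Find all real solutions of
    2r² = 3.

Rearrange to standard form: 2r² - 3 = 0.
Discriminant: (0)² − 4·2·(-3) = 24.
Quadratic formula: r = (0 ± √24) / 4.
So r = √(6)/2 ≈ 1.2247 or r = -√(6)/2 ≈ -1.2247.

r = -1.2247 or r = 1.2247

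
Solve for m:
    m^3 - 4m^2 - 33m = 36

m = -3 or m = -1.4244 or m = 8.4244

Rearrange: m^3 - 4m^2 - 33m - 36 = 0.
Possible rational roots are divisors of -36. Testing m = -3 gives 0, so (m + 3) is a factor.
Divide: m^3 - 4m^2 - 33m - 36 = (m + 3)(m^2 - 7m - 12).
Apply the quadratic formula to m^2 - 7m - 12 = 0: m = (7 +/- sqrt(97))/2, i.e. m ~= 8.4244 or m ~= -1.4244.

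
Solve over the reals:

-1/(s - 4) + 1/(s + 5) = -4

s = -5.2434 or s = 4.2434

Multiply both sides by (s - 4)(s + 5):
-(s + 5) + (s - 4) = -4(s - 4)(s + 5).
Expand and collect terms: -4s² - 4s + 89 = 0.
By the quadratic formula, s = (4 ± √1440) / -8, so s ≈ -5.2434 or s ≈ 4.2434.
Neither value makes a denominator zero (s ≠ 4, s ≠ -5), so both are valid.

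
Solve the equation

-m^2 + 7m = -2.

Rearrange to standard form: -m^2 + 7m + 2 = 0.
Discriminant: (7)^2 - 4*(-1)*2 = 57.
Quadratic formula: m = (-7 +/- sqrt(57)) / (-2).
So m = 7/2 - sqrt(57)/2 ~= -0.2749 or m = 7/2 + sqrt(57)/2 ~= 7.2749.

m = -0.2749 or m = 7.2749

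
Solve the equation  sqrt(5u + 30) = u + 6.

Square both sides: 5u + 30 = (u + 6)^2.
Expand and rearrange: u^2 + 7u + 6 = 0.
Solving gives u = -1 or u = -6.
Check each candidate in the original equation:
  u = -1: sqrt(25) = 5, while u + 6 = 5 — valid.
  u = -6: sqrt(0) = 0, while u + 6 = 0 — valid.

u = -6 or u = -1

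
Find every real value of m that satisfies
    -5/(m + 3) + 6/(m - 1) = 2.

m = -4.631 or m = 3.131

Multiply both sides by (m + 3)(m - 1):
-5(m - 1) + 6(m + 3) = 2(m + 3)(m - 1).
Expand and collect terms: 2m² + 3m - 29 = 0.
By the quadratic formula, m = (-3 ± √241) / 4, so m ≈ 3.131 or m ≈ -4.631.
Neither value makes a denominator zero (m ≠ -3, m ≠ 1), so both are valid.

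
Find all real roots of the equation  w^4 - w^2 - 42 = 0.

w = -2.6458 or w = 2.6458

Let u = w^2. The equation becomes u^2 - u - 42 = 0.
Factor: (u - 7)(u + 6) = 0, so u = 7 or u = -6.
w^2 = 7 gives w = +/-sqrt(7) ~= +/-2.6458.
w^2 = -6 < 0 has no real solution.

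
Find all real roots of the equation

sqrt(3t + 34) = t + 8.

Square both sides: 3t + 34 = (t + 8)^2.
Expand and rearrange: t^2 + 13t + 30 = 0.
Solving gives t = -3 or t = -10.
Check each candidate in the original equation:
  t = -3: sqrt(25) = 5, while t + 8 = 5 — valid.
  t = -10: sqrt(4) = 2, while t + 8 = -2 — extraneous.

t = -3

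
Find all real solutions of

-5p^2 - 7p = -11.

p = -2.3401 or p = 0.9401

Rearrange to standard form: -5p^2 - 7p + 11 = 0.
Discriminant: (-7)^2 - 4*(-5)*11 = 269.
Quadratic formula: p = (7 +/- sqrt(269)) / (-10).
So p = -sqrt(269)/10 - 7/10 ~= -2.3401 or p = -7/10 + sqrt(269)/10 ~= 0.9401.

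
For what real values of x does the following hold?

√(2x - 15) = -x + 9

x = 8

Square both sides: 2x - 15 = (-x + 9)².
Expand and rearrange: x² - 20x + 96 = 0.
Solving gives x = 12 or x = 8.
Check each candidate in the original equation:
  x = 12: √(9) = 3, while -x + 9 = -3 — extraneous.
  x = 8: √(1) = 1, while -x + 9 = 1 — valid.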